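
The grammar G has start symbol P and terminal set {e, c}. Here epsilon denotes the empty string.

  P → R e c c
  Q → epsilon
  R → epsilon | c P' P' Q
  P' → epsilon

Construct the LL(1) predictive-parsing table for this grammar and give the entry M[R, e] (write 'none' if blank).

FIRST(Q) = {epsilon}
FIRST(R) = {epsilon, c}
FIRST(P') = {epsilon}
FIRST(P) = {c, e}  (via R e c c)
FOLLOW(P) includes $ since P is the start symbol.
FOLLOW(R): in P→R e c c, R is followed by e c c with FIRST {e}. Thus FOLLOW(R) = {e}.
For R → epsilon: FIRST(epsilon) = {epsilon}, so it goes in M[R, t] for t ∈ {}; since epsilon ∈ FIRST, also for every t ∈ FOLLOW(R) = {e}.
For R → c P' P' Q: FIRST(c P' P' Q) = {c}, so it goes in M[R, t] for t ∈ {c}.

R → epsilon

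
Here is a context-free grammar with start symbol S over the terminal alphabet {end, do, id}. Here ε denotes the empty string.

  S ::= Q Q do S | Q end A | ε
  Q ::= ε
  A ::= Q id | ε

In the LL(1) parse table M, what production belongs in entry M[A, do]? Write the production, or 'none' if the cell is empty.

FIRST(Q): from Q::=ε we get {ε}. So FIRST(Q) = {ε}.
FIRST(S): from S::=Q Q do S we get {do}; from S::=Q end A we get {end}; from S::=ε we get {ε}. So FIRST(S) = {ε, do, end}.
FIRST(A): from A::=Q id we get {id}; from A::=ε we get {ε}. So FIRST(A) = {ε, id}.
FOLLOW(S) includes $ since S is the start symbol.
FOLLOW(S): in S::=Q Q do S, the suffix after S is empty (adds nothing new). Thus FOLLOW(S) = {$}.
FOLLOW(A): in S::=Q end A, the suffix after A is empty, so FOLLOW(A) ⊇ FOLLOW(S) = {$}. Thus FOLLOW(A) = {$}.
For A ::= Q id: FIRST(Q id) = {id}, so it goes in M[A, t] for t ∈ {id}.
For A ::= ε: FIRST(ε) = {ε}, so it goes in M[A, t] for t ∈ {}; since ε ∈ FIRST, also for every t ∈ FOLLOW(A) = {$}.
None of these place a production in M[A, do].

none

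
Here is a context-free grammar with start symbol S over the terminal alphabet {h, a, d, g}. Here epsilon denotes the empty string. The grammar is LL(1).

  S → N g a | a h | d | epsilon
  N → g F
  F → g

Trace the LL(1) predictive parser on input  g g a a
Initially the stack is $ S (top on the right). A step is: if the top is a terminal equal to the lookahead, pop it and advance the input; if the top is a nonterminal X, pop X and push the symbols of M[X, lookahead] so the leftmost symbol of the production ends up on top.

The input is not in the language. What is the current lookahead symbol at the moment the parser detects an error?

a

step 1: stack=$ S  input=g g a a $  — expand S → N g a
step 2: stack=$ a g N  input=g g a a $  — expand N → g F
step 3: stack=$ a g F g  input=g g a a $  — match g
step 4: stack=$ a g F  input=g a a $  — expand F → g
step 5: stack=$ a g g  input=g a a $  — match g
step 6: stack=$ a g  input=a a $  — error: top is terminal g but lookahead is a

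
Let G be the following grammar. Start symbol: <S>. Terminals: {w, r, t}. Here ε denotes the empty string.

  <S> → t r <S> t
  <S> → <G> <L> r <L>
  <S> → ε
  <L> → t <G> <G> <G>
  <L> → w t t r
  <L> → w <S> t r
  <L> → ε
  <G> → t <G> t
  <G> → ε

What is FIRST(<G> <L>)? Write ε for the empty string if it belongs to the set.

FIRST(<L>): from <L>→t <G> <G> <G> we get {t}; from <L>→w t t r we get {w}; from <L>→w <S> t r we get {w}; from <L>→ε we get {ε}. So FIRST(<L>) = {ε, t, w}.
FIRST(<G>): from <G>→t <G> t we get {t}; from <G>→ε we get {ε}. So FIRST(<G>) = {ε, t}.
FIRST(<S>): from <S>→t r <S> t we get {t}; from <S>→<G> <L> r <L> we get {r, t, w}; from <S>→ε we get {ε}. So FIRST(<S>) = {ε, r, t, w}.
FIRST(<G> <L>): take FIRST of each symbol in turn, carrying on past any symbol whose FIRST contains ε; result {ε, t, w}.

{ε, t, w}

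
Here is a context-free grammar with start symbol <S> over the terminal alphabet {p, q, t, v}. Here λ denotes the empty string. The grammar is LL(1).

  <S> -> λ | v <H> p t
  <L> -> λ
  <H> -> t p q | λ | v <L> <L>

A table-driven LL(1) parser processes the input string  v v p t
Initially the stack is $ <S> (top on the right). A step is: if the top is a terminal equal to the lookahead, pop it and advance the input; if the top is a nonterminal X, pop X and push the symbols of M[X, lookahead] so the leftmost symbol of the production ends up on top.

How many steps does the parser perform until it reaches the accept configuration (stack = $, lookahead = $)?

step 1: stack=$ <S>  input=v v p t $  — expand <S> -> v <H> p t
step 2: stack=$ t p <H> v  input=v v p t $  — match v
step 3: stack=$ t p <H>  input=v p t $  — expand <H> -> v <L> <L>
step 4: stack=$ t p <L> <L> v  input=v p t $  — match v
step 5: stack=$ t p <L> <L>  input=p t $  — expand <L> -> λ
step 6: stack=$ t p <L>  input=p t $  — expand <L> -> λ
step 7: stack=$ t p  input=p t $  — match p
step 8: stack=$ t  input=t $  — match t
Accept reached after 8 steps.

8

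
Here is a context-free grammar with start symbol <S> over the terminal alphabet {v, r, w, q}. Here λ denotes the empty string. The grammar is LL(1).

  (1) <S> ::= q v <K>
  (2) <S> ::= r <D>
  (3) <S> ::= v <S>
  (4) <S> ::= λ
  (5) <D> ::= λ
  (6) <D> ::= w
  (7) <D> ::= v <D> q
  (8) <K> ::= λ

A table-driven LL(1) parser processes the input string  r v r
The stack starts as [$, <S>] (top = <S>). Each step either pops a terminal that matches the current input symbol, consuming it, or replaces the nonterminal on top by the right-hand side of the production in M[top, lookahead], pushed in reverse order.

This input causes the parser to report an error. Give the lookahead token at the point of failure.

r

step 1: stack=$ <S>  input=r v r $  — expand <S> ::= r <D>
step 2: stack=$ <D> r  input=r v r $  — match r
step 3: stack=$ <D>  input=v r $  — expand <D> ::= v <D> q
step 4: stack=$ q <D> v  input=v r $  — match v
step 5: stack=$ q <D>  input=r $  — error: M[<D>, r] is empty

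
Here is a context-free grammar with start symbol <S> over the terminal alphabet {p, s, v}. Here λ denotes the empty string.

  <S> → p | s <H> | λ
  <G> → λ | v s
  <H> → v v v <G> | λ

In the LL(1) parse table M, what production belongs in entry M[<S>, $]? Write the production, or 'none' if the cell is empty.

<S> → λ

FIRST(<S>): from <S>→p we get {p}; from <S>→s <H> we get {s}; from <S>→λ we get {λ}. So FIRST(<S>) = {λ, p, s}.
FIRST(<G>): from <G>→λ we get {λ}; from <G>→v s we get {v}. So FIRST(<G>) = {λ, v}.
FIRST(<H>): from <H>→v v v <G> we get {v}; from <H>→λ we get {λ}. So FIRST(<H>) = {λ, v}.
FOLLOW(<S>) includes $ since <S> is the start symbol.
FOLLOW(<S>): <S> appears on no right-hand side. Thus FOLLOW(<S>) = {$}.
For <S> → p: FIRST(p) = {p}, so it goes in M[<S>, t] for t ∈ {p}.
For <S> → s <H>: FIRST(s <H>) = {s}, so it goes in M[<S>, t] for t ∈ {s}.
For <S> → λ: FIRST(λ) = {λ}, so it goes in M[<S>, t] for t ∈ {}; since λ ∈ FIRST, also for every t ∈ FOLLOW(<S>) = {$}.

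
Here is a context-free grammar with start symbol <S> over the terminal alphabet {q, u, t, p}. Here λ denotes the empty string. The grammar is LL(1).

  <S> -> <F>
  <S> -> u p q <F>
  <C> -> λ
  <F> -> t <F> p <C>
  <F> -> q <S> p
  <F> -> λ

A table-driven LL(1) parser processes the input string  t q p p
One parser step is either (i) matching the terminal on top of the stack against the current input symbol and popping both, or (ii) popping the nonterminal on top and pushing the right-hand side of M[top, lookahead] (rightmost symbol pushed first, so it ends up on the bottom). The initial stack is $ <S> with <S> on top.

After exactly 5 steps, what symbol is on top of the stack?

<S>

     Stack            Input      Action
  1  $ <S>            t q p p $  expand <S> -> <F>
  2  $ <F>            t q p p $  expand <F> -> t <F> p <C>
  3  $ <C> p <F> t    t q p p $  match t
  4  $ <C> p <F>      q p p $    expand <F> -> q <S> p
  5  $ <C> p p <S> q  q p p $    match q
Stack after step 5: $ <C> p p <S> (top = <S>).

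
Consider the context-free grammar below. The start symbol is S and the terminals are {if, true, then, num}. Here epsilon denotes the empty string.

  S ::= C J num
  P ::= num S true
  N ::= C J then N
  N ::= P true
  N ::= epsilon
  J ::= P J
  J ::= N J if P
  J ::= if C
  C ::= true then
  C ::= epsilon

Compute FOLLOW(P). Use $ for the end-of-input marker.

{if, num, then, true}

FIRST(P): from P::=num S true we get {num}. So FIRST(P) = {num}.
FIRST(C): from C::=true then we get {true}; from C::=epsilon we get {epsilon}. So FIRST(C) = {epsilon, true}.
FIRST(S): from S::=C J num we get {if, num, true}. So FIRST(S) = {if, num, true}.
FIRST(N): from N::=C J then N we get {if, num, true}; from N::=P true we get {num}; from N::=epsilon we get {epsilon}. So FIRST(N) = {epsilon, if, num, true}.
FIRST(J): from J::=P J we get {num}; from J::=N J if P we get {if, num, true}; from J::=if C we get {if}. So FIRST(J) = {if, num, true}.
FOLLOW(S) includes $ since S is the start symbol.
FOLLOW(S): in P::=num S true, S is followed by true with FIRST {true}. Thus FOLLOW(S) = {$, true}.
FOLLOW(N): in N::=C J then N, the suffix after N is empty (adds nothing new); in J::=N J if P, N is followed by J if P with FIRST {if, num, true}. Thus FOLLOW(N) = {if, num, true}.
FOLLOW(J): in S::=C J num, J is followed by num with FIRST {num}; in N::=C J then N, J is followed by then N with FIRST {then}; in J::=P J, the suffix after J is empty (adds nothing new); in J::=N J if P, J is followed by if P with FIRST {if}. Thus FOLLOW(J) = {if, num, then}.
FOLLOW(P): in N::=P true, P is followed by true with FIRST {true}; in J::=P J, P is followed by J with FIRST {if, num, true}; in J::=N J if P, the suffix after P is empty, so FOLLOW(P) ⊇ FOLLOW(J) = {if, num, then}. Thus FOLLOW(P) = {if, num, then, true}.
FOLLOW(C): in S::=C J num, C is followed by J num with FIRST {if, num, true}; in N::=C J then N, C is followed by J then N with FIRST {if, num, true}; in J::=if C, the suffix after C is empty, so FOLLOW(C) ⊇ FOLLOW(J) = {if, num, then}. Thus FOLLOW(C) = {if, num, then, true}.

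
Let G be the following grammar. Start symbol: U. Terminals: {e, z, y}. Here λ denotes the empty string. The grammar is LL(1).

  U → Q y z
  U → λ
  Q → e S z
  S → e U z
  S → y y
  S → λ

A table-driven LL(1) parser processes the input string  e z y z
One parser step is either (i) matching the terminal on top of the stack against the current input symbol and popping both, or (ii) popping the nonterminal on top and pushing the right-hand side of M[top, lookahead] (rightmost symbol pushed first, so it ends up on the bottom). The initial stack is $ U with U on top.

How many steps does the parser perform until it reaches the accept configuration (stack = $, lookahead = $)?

7

step 1: stack=$ U  input=e z y z $  — expand U → Q y z
step 2: stack=$ z y Q  input=e z y z $  — expand Q → e S z
step 3: stack=$ z y z S e  input=e z y z $  — match e
step 4: stack=$ z y z S  input=z y z $  — expand S → λ
step 5: stack=$ z y z  input=z y z $  — match z
step 6: stack=$ z y  input=y z $  — match y
step 7: stack=$ z  input=z $  — match z
Accept reached after 7 steps.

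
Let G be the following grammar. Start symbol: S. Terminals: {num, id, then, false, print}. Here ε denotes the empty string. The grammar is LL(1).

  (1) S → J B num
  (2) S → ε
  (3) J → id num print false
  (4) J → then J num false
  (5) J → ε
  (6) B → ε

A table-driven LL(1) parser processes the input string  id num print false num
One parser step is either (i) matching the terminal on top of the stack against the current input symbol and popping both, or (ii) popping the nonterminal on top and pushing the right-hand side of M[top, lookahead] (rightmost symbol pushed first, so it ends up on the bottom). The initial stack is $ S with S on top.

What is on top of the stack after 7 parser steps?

num

     Stack                       Input                     Action
  1  $ S                         id num print false num $  expand S → J B num
  2  $ num B J                   id num print false num $  expand J → id num print false
  3  $ num B false print num id  id num print false num $  match id
  4  $ num B false print num     num print false num $     match num
  5  $ num B false print         print false num $         match print
  6  $ num B false               false num $               match false
  7  $ num B                     num $                     expand B → ε
Stack after step 7: $ num (top = num).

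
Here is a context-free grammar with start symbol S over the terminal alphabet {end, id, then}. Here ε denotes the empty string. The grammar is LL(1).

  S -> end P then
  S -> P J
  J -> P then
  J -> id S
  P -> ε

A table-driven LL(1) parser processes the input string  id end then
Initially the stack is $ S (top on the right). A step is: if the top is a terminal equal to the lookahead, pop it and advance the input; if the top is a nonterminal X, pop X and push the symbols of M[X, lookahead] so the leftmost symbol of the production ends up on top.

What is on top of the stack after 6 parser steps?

step 1: stack=$ S  input=id end then $  — expand S -> P J
step 2: stack=$ J P  input=id end then $  — expand P -> ε
step 3: stack=$ J  input=id end then $  — expand J -> id S
step 4: stack=$ S id  input=id end then $  — match id
step 5: stack=$ S  input=end then $  — expand S -> end P then
step 6: stack=$ then P end  input=end then $  — match end
Stack after step 6: $ then P (top = P).

P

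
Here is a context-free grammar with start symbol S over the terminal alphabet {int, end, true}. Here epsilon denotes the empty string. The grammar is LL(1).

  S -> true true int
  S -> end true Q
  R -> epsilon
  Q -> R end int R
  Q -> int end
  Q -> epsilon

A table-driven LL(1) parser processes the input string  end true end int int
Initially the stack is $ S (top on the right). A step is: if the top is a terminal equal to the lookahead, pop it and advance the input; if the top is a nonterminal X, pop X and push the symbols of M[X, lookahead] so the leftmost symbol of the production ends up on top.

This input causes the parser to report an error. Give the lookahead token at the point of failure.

int

     Stack          Input                   Action
  1  $ S            end true end int int $  expand S -> end true Q
  2  $ Q true end   end true end int int $  match end
  3  $ Q true       true end int int $      match true
  4  $ Q            end int int $           expand Q -> R end int R
  5  $ R int end R  end int int $           expand R -> epsilon
  6  $ R int end    end int int $           match end
  7  $ R int        int int $               match int
  8  $ R            int $                   error: M[R, int] is empty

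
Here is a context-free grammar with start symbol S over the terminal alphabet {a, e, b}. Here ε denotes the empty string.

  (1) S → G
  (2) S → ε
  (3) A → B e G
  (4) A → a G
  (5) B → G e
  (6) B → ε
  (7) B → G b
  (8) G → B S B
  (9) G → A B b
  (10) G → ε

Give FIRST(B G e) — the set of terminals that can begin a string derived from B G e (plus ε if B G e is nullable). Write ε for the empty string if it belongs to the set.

FIRST(S): from S→G we get {ε, a, b, e}; from S→ε we get {ε}. So FIRST(S) = {ε, a, b, e}.
FIRST(A): from A→B e G we get {a, b, e}; from A→a G we get {a}. So FIRST(A) = {a, b, e}.
FIRST(B): from B→G e we get {a, b, e}; from B→ε we get {ε}; from B→G b we get {a, b, e}. So FIRST(B) = {ε, a, b, e}.
FIRST(G): from G→B S B we get {ε, a, b, e}; from G→A B b we get {a, b, e}; from G→ε we get {ε}. So FIRST(G) = {ε, a, b, e}.
FIRST(B G e): take FIRST of each symbol in turn, carrying on past any symbol whose FIRST contains ε; result {a, b, e}.

{a, b, e}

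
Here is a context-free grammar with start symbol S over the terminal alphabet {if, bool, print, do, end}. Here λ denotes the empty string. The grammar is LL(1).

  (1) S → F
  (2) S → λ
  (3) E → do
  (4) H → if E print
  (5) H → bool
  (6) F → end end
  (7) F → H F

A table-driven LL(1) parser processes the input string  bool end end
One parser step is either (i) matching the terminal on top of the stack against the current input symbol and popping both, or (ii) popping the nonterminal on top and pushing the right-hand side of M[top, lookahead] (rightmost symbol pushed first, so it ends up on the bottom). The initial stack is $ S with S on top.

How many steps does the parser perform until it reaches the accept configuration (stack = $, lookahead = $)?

7

step 1: stack=$ S  input=bool end end $  — expand S → F
step 2: stack=$ F  input=bool end end $  — expand F → H F
step 3: stack=$ F H  input=bool end end $  — expand H → bool
step 4: stack=$ F bool  input=bool end end $  — match bool
step 5: stack=$ F  input=end end $  — expand F → end end
step 6: stack=$ end end  input=end end $  — match end
step 7: stack=$ end  input=end $  — match end
Accept reached after 7 steps.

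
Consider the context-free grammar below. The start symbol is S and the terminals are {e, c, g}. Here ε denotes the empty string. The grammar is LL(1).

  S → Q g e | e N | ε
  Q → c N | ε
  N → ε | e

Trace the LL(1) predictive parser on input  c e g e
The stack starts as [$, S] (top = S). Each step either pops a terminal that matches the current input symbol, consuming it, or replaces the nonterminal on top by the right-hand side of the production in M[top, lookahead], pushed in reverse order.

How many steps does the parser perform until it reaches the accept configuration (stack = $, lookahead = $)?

7

step 1: stack=$ S  input=c e g e $  — expand S → Q g e
step 2: stack=$ e g Q  input=c e g e $  — expand Q → c N
step 3: stack=$ e g N c  input=c e g e $  — match c
step 4: stack=$ e g N  input=e g e $  — expand N → e
step 5: stack=$ e g e  input=e g e $  — match e
step 6: stack=$ e g  input=g e $  — match g
step 7: stack=$ e  input=e $  — match e
Accept reached after 7 steps.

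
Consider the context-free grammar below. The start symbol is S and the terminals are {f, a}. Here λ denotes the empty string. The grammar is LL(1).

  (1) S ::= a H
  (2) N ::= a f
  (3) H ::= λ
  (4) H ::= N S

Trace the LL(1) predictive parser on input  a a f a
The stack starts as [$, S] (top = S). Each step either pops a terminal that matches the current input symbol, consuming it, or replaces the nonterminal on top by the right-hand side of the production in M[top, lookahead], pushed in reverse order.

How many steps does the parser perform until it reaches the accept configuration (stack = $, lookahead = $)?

9

     Stack    Input      Action
  1  $ S      a a f a $  expand S ::= a H
  2  $ H a    a a f a $  match a
  3  $ H      a f a $    expand H ::= N S
  4  $ S N    a f a $    expand N ::= a f
  5  $ S f a  a f a $    match a
  6  $ S f    f a $      match f
  7  $ S      a $        expand S ::= a H
  8  $ H a    a $        match a
  9  $ H      $          expand H ::= λ
Accept reached after 9 steps.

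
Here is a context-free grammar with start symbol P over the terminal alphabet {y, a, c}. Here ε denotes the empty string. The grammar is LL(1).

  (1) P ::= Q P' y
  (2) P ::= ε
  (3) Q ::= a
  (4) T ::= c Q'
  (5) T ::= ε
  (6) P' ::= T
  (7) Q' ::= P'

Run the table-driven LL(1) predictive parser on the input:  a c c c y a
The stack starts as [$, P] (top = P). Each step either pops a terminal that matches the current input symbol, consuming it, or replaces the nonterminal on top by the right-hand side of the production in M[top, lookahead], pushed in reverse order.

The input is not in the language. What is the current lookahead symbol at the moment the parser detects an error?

      Stack     Input          Action
   1  $ P       a c c c y a $  expand P ::= Q P' y
   2  $ y P' Q  a c c c y a $  expand Q ::= a
   3  $ y P' a  a c c c y a $  match a
   4  $ y P'    c c c y a $    expand P' ::= T
   5  $ y T     c c c y a $    expand T ::= c Q'
   6  $ y Q' c  c c c y a $    match c
   7  $ y Q'    c c y a $      expand Q' ::= P'
   8  $ y P'    c c y a $      expand P' ::= T
   9  $ y T     c c y a $      expand T ::= c Q'
  10  $ y Q' c  c c y a $      match c
  11  $ y Q'    c y a $        expand Q' ::= P'
  12  $ y P'    c y a $        expand P' ::= T
  13  $ y T     c y a $        expand T ::= c Q'
  14  $ y Q' c  c y a $        match c
  15  $ y Q'    y a $          expand Q' ::= P'
  16  $ y P'    y a $          expand P' ::= T
  17  $ y T     y a $          expand T ::= ε
  18  $ y       y a $          match y
  19  $         a $            error: stack empty but input remains

a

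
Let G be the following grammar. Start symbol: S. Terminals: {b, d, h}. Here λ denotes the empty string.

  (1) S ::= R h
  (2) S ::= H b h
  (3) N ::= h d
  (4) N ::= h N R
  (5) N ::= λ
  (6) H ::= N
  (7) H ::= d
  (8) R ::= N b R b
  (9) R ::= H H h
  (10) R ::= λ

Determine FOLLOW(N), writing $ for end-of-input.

FIRST(N): from N::=h d we get {h}; from N::=h N R we get {h}; from N::=λ we get {λ}. So FIRST(N) = {λ, h}.
FIRST(H): from H::=N we get {λ, h}; from H::=d we get {d}. So FIRST(H) = {λ, d, h}.
FIRST(R): from R::=N b R b we get {b, h}; from R::=H H h we get {d, h}; from R::=λ we get {λ}. So FIRST(R) = {λ, b, d, h}.
FIRST(S): from S::=R h we get {b, d, h}; from S::=H b h we get {b, d, h}. So FIRST(S) = {b, d, h}.
FOLLOW(S) includes $ since S is the start symbol.
FOLLOW(S): S appears on no right-hand side. Thus FOLLOW(S) = {$}.
FOLLOW(H): in S::=H b h, H is followed by b h with FIRST {b}; in R::=H H h (occurrence 1), H is followed by H h with FIRST {d, h}; in R::=H H h (occurrence 2), H is followed by h with FIRST {h}. Thus FOLLOW(H) = {b, d, h}.
FOLLOW(N): in N::=h N R, N is followed by R with FIRST {λ, b, d, h}; in N::=h N R, the suffix after N is nullable (adds nothing new); in H::=N, the suffix after N is empty, so FOLLOW(N) ⊇ FOLLOW(H) = {b, d, h}; in R::=N b R b, N is followed by b R b with FIRST {b}. Thus FOLLOW(N) = {b, d, h}.
FOLLOW(R): in S::=R h, R is followed by h with FIRST {h}; in N::=h N R, the suffix after R is empty, so FOLLOW(R) ⊇ FOLLOW(N) = {b, d, h}; in R::=N b R b, R is followed by b with FIRST {b}. Thus FOLLOW(R) = {b, d, h}.

{b, d, h}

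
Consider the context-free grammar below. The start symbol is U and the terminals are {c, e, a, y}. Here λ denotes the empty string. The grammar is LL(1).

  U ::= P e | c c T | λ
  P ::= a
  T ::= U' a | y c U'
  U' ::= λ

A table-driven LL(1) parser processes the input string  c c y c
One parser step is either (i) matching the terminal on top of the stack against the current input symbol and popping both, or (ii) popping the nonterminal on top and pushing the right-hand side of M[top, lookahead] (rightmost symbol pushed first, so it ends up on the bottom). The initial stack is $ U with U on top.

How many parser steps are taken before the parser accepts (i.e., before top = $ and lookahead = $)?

7

step 1: stack=$ U  input=c c y c $  — expand U ::= c c T
step 2: stack=$ T c c  input=c c y c $  — match c
step 3: stack=$ T c  input=c y c $  — match c
step 4: stack=$ T  input=y c $  — expand T ::= y c U'
step 5: stack=$ U' c y  input=y c $  — match y
step 6: stack=$ U' c  input=c $  — match c
step 7: stack=$ U'  input=$  — expand U' ::= λ
Accept reached after 7 steps.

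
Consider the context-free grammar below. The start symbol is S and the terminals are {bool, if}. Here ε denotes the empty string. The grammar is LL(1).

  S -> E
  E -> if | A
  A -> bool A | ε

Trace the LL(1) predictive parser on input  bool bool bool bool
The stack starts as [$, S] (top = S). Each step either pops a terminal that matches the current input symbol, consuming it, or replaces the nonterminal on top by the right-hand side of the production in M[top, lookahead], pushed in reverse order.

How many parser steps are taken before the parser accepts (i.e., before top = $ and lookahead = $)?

11

      Stack     Input                  Action
   1  $ S       bool bool bool bool $  expand S -> E
   2  $ E       bool bool bool bool $  expand E -> A
   3  $ A       bool bool bool bool $  expand A -> bool A
   4  $ A bool  bool bool bool bool $  match bool
   5  $ A       bool bool bool $       expand A -> bool A
   6  $ A bool  bool bool bool $       match bool
   7  $ A       bool bool $            expand A -> bool A
   8  $ A bool  bool bool $            match bool
   9  $ A       bool $                 expand A -> bool A
  10  $ A bool  bool $                 match bool
  11  $ A       $                      expand A -> ε
Accept reached after 11 steps.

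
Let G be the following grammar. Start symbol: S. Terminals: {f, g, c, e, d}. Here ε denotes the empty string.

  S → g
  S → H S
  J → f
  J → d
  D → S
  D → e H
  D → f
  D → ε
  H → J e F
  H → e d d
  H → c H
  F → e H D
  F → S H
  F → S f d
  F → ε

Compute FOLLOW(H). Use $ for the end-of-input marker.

FIRST(J) = {d, f}
FIRST(H) = {c, d, e, f}  (via J e F)
FIRST(S) = {c, d, e, f, g}  (via H S)
FIRST(D) = {ε, c, d, e, f, g}  (via S)
FIRST(F) = {ε, c, d, e, f, g}  (via S H, S f d)
FOLLOW(S) includes $ since S is the start symbol.
FOLLOW(J): in H→J e F, J is followed by e F with FIRST {e}. Thus FOLLOW(J) = {e}.
FOLLOW(S): in S→H S, the suffix after S is empty (adds nothing new); in D→S, the suffix after S is empty, so FOLLOW(S) ⊇ FOLLOW(D) = {c, d, e, f, g}; in F→S H, S is followed by H with FIRST {c, d, e, f}; in F→S f d, S is followed by f d with FIRST {f}. Thus FOLLOW(S) = {$, c, d, e, f, g}.
FOLLOW(D): in F→e H D, the suffix after D is empty, so FOLLOW(D) ⊇ FOLLOW(F) = {c, d, e, f, g}. Thus FOLLOW(D) = {c, d, e, f, g}.
FOLLOW(H): in S→H S, H is followed by S with FIRST {c, d, e, f, g}; in D→e H, the suffix after H is empty, so FOLLOW(H) ⊇ FOLLOW(D) = {c, d, e, f, g}; in H→c H, the suffix after H is empty (adds nothing new); in F→e H D, H is followed by D with FIRST {ε, c, d, e, f, g}; in F→e H D, the suffix after H is nullable, so FOLLOW(H) ⊇ FOLLOW(F) = {c, d, e, f, g}; in F→S H, the suffix after H is empty, so FOLLOW(H) ⊇ FOLLOW(F) = {c, d, e, f, g}. Thus FOLLOW(H) = {c, d, e, f, g}.
FOLLOW(F): in H→J e F, the suffix after F is empty, so FOLLOW(F) ⊇ FOLLOW(H) = {c, d, e, f, g}. Thus FOLLOW(F) = {c, d, e, f, g}.

{c, d, e, f, g}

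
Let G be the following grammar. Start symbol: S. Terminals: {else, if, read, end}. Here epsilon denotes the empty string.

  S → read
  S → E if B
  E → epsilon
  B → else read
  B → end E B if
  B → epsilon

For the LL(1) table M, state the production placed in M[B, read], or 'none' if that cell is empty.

none

FIRST(E): from E→epsilon we get {epsilon}. So FIRST(E) = {epsilon}.
FIRST(B): from B→else read we get {else}; from B→end E B if we get {end}; from B→epsilon we get {epsilon}. So FIRST(B) = {epsilon, else, end}.
FIRST(S): from S→read we get {read}; from S→E if B we get {if}. So FIRST(S) = {if, read}.
FOLLOW(S) includes $ since S is the start symbol.
FOLLOW(S): S appears on no right-hand side. Thus FOLLOW(S) = {$}.
FOLLOW(B): in S→E if B, the suffix after B is empty, so FOLLOW(B) ⊇ FOLLOW(S) = {$}; in B→end E B if, B is followed by if with FIRST {if}. Thus FOLLOW(B) = {$, if}.
For B → else read: FIRST(else read) = {else}, so it goes in M[B, t] for t ∈ {else}.
For B → end E B if: FIRST(end E B if) = {end}, so it goes in M[B, t] for t ∈ {end}.
For B → epsilon: FIRST(epsilon) = {epsilon}, so it goes in M[B, t] for t ∈ {}; since epsilon ∈ FIRST, also for every t ∈ FOLLOW(B) = {$, if}.
None of these place a production in M[B, read].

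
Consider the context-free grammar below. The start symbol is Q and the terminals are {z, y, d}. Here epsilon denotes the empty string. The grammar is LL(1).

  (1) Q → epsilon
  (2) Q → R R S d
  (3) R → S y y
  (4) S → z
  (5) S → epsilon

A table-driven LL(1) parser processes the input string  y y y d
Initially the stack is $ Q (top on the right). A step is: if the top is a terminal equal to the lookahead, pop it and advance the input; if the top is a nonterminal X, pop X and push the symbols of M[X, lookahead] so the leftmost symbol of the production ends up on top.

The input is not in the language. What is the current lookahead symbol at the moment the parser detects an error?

d

     Stack          Input      Action
  1  $ Q            y y y d $  expand Q → R R S d
  2  $ d S R R      y y y d $  expand R → S y y
  3  $ d S R y y S  y y y d $  expand S → epsilon
  4  $ d S R y y    y y y d $  match y
  5  $ d S R y      y y d $    match y
  6  $ d S R        y d $      expand R → S y y
  7  $ d S y y S    y d $      expand S → epsilon
  8  $ d S y y      y d $      match y
  9  $ d S y        d $        error: top is terminal y but lookahead is d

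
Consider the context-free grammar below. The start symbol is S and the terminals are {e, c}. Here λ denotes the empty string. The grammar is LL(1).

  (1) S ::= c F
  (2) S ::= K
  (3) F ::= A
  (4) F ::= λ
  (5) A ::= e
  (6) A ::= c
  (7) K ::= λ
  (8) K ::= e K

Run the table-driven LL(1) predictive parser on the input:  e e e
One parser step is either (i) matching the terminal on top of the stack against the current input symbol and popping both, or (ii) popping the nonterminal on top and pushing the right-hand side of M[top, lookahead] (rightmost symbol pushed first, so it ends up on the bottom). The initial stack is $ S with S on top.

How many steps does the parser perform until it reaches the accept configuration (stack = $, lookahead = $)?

     Stack  Input    Action
  1  $ S    e e e $  expand S ::= K
  2  $ K    e e e $  expand K ::= e K
  3  $ K e  e e e $  match e
  4  $ K    e e $    expand K ::= e K
  5  $ K e  e e $    match e
  6  $ K    e $      expand K ::= e K
  7  $ K e  e $      match e
  8  $ K    $        expand K ::= λ
Accept reached after 8 steps.

8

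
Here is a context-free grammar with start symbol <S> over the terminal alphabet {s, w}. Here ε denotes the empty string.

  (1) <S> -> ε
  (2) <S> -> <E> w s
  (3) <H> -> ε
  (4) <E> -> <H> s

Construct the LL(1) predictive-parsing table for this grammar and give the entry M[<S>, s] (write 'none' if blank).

<S> -> <E> w s

FIRST(<H>) = {ε}
FIRST(<E>) = {s}  (via <H> s)
FIRST(<S>) = {ε, s}  (via <E> w s)
FOLLOW(<S>) includes $ since <S> is the start symbol.
FOLLOW(<S>): <S> appears on no right-hand side. Thus FOLLOW(<S>) = {$}.
For <S> -> ε: FIRST(ε) = {ε}, so it goes in M[<S>, t] for t ∈ {}; since ε ∈ FIRST, also for every t ∈ FOLLOW(<S>) = {$}.
For <S> -> <E> w s: FIRST(<E> w s) = {s}, so it goes in M[<S>, t] for t ∈ {s}.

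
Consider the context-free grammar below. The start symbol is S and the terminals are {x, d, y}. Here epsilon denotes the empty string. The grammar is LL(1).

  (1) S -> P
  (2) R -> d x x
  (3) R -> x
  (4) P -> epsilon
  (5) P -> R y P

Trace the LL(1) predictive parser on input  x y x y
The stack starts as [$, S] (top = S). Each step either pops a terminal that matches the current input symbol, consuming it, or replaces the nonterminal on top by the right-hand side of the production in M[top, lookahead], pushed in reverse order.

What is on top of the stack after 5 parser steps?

step 1: stack=$ S  input=x y x y $  — expand S -> P
step 2: stack=$ P  input=x y x y $  — expand P -> R y P
step 3: stack=$ P y R  input=x y x y $  — expand R -> x
step 4: stack=$ P y x  input=x y x y $  — match x
step 5: stack=$ P y  input=y x y $  — match y
Stack after step 5: $ P (top = P).

P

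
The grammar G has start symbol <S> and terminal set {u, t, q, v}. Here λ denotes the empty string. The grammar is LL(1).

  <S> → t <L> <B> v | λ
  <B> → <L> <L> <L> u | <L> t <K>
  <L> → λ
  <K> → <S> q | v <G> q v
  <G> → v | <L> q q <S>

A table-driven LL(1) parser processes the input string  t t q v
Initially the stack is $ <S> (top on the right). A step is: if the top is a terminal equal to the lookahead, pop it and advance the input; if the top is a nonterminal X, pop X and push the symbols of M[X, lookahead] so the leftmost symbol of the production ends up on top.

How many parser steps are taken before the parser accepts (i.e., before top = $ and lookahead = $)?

10

      Stack          Input      Action
   1  $ <S>          t t q v $  expand <S> → t <L> <B> v
   2  $ v <B> <L> t  t t q v $  match t
   3  $ v <B> <L>    t q v $    expand <L> → λ
   4  $ v <B>        t q v $    expand <B> → <L> t <K>
   5  $ v <K> t <L>  t q v $    expand <L> → λ
   6  $ v <K> t      t q v $    match t
   7  $ v <K>        q v $      expand <K> → <S> q
   8  $ v q <S>      q v $      expand <S> → λ
   9  $ v q          q v $      match q
  10  $ v            v $        match v
Accept reached after 10 steps.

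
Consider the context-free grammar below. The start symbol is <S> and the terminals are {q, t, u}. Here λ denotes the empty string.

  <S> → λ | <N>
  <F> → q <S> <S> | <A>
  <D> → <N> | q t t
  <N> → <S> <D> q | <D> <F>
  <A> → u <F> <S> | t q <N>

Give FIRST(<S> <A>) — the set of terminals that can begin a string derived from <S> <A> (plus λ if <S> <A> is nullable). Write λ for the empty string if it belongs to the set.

{q, t, u}

FIRST(<A>) = {t, u}
FIRST(<F>) = {q, t, u}  (via <A>)
FIRST(<S>) = {λ, q}  (via <N>)
FIRST(<D>) = {q}  (via <N>)
FIRST(<N>) = {q}  (via <S> <D> q, <D> <F>)
FIRST(<S> <A>): take FIRST of each symbol in turn, carrying on past any symbol whose FIRST contains λ; result {q, t, u}.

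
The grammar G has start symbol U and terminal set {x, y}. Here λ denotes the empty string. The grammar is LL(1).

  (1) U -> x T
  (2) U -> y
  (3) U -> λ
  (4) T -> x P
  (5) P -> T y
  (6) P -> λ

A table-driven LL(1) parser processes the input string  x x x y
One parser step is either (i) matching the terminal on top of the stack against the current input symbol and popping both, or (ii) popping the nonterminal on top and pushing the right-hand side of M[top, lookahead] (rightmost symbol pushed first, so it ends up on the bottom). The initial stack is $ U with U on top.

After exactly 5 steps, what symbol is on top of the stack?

T

     Stack  Input      Action
  1  $ U    x x x y $  expand U -> x T
  2  $ T x  x x x y $  match x
  3  $ T    x x y $    expand T -> x P
  4  $ P x  x x y $    match x
  5  $ P    x y $      expand P -> T y
Stack after step 5: $ y T (top = T).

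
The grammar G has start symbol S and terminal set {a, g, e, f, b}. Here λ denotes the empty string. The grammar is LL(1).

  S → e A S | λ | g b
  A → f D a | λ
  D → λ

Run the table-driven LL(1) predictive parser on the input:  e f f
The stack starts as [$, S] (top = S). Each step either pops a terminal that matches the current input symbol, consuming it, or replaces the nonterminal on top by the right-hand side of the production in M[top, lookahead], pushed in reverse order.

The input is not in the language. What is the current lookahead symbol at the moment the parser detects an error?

     Stack      Input    Action
  1  $ S        e f f $  expand S → e A S
  2  $ S A e    e f f $  match e
  3  $ S A      f f $    expand A → f D a
  4  $ S a D f  f f $    match f
  5  $ S a D    f $      error: M[D, f] is empty

f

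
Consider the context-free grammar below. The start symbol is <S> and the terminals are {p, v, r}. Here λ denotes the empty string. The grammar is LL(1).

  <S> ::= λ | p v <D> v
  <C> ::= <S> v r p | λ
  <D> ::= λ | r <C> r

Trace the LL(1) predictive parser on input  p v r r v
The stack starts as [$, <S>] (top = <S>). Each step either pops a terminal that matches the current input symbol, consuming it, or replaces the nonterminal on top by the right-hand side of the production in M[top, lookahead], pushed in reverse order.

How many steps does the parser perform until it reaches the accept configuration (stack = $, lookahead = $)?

     Stack        Input        Action
  1  $ <S>        p v r r v $  expand <S> ::= p v <D> v
  2  $ v <D> v p  p v r r v $  match p
  3  $ v <D> v    v r r v $    match v
  4  $ v <D>      r r v $      expand <D> ::= r <C> r
  5  $ v r <C> r  r r v $      match r
  6  $ v r <C>    r v $        expand <C> ::= λ
  7  $ v r        r v $        match r
  8  $ v          v $          match v
Accept reached after 8 steps.

8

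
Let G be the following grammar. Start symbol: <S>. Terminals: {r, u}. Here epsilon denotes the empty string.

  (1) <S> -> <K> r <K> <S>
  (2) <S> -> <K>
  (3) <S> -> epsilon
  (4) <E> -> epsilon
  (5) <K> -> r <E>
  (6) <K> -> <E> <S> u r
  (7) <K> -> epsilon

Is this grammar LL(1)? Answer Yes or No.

FIRST(<S>) = {epsilon, r, u}
FIRST(<E>) = {epsilon}
FIRST(<K>) = {epsilon, r, u}
FOLLOW(<S>) = {$, u}
FOLLOW(<E>) = {$, r, u}
FOLLOW(<K>) = {$, r, u}
Cell M[<K>, r] receives both <K> -> r <E> and <K> -> <E> <S> u r and <K> -> epsilon — the grammar is not LL(1).

No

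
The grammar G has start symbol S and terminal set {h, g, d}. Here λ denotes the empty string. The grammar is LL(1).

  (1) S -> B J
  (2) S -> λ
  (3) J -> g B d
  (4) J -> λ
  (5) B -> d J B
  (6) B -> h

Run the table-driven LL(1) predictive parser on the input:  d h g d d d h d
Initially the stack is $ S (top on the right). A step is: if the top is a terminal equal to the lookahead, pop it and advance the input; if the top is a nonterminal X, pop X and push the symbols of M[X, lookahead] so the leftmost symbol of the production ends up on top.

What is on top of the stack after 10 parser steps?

J

      Stack      Input              Action
   1  $ S        d h g d d d h d $  expand S -> B J
   2  $ J B      d h g d d d h d $  expand B -> d J B
   3  $ J B J d  d h g d d d h d $  match d
   4  $ J B J    h g d d d h d $    expand J -> λ
   5  $ J B      h g d d d h d $    expand B -> h
   6  $ J h      h g d d d h d $    match h
   7  $ J        g d d d h d $      expand J -> g B d
   8  $ d B g    g d d d h d $      match g
   9  $ d B      d d d h d $        expand B -> d J B
  10  $ d B J d  d d d h d $        match d
Stack after step 10: $ d B J (top = J).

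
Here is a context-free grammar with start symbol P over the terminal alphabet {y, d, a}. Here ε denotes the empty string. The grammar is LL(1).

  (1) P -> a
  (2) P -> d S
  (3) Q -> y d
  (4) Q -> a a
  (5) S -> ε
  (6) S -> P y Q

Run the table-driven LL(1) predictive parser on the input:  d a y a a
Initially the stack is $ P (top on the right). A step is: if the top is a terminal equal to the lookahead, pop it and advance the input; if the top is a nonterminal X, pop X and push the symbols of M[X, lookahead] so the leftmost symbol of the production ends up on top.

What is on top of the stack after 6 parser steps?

step 1: stack=$ P  input=d a y a a $  — expand P -> d S
step 2: stack=$ S d  input=d a y a a $  — match d
step 3: stack=$ S  input=a y a a $  — expand S -> P y Q
step 4: stack=$ Q y P  input=a y a a $  — expand P -> a
step 5: stack=$ Q y a  input=a y a a $  — match a
step 6: stack=$ Q y  input=y a a $  — match y
Stack after step 6: $ Q (top = Q).

Q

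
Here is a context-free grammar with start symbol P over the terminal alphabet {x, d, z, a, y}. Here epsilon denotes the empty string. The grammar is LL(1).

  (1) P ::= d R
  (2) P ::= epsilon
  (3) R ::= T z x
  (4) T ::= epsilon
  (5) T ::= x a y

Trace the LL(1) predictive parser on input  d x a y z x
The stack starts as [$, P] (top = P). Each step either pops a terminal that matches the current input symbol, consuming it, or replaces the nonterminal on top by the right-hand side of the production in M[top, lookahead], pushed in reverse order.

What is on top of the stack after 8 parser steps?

x

     Stack        Input          Action
  1  $ P          d x a y z x $  expand P ::= d R
  2  $ R d        d x a y z x $  match d
  3  $ R          x a y z x $    expand R ::= T z x
  4  $ x z T      x a y z x $    expand T ::= x a y
  5  $ x z y a x  x a y z x $    match x
  6  $ x z y a    a y z x $      match a
  7  $ x z y      y z x $        match y
  8  $ x z        z x $          match z
Stack after step 8: $ x (top = x).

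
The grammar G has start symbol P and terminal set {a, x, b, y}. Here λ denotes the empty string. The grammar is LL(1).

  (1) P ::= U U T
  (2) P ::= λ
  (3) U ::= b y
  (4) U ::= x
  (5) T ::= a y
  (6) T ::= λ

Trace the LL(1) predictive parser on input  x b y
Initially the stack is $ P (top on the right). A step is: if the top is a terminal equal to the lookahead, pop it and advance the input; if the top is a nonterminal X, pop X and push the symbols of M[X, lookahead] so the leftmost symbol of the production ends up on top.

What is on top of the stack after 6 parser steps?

step 1: stack=$ P  input=x b y $  — expand P ::= U U T
step 2: stack=$ T U U  input=x b y $  — expand U ::= x
step 3: stack=$ T U x  input=x b y $  — match x
step 4: stack=$ T U  input=b y $  — expand U ::= b y
step 5: stack=$ T y b  input=b y $  — match b
step 6: stack=$ T y  input=y $  — match y
Stack after step 6: $ T (top = T).

T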